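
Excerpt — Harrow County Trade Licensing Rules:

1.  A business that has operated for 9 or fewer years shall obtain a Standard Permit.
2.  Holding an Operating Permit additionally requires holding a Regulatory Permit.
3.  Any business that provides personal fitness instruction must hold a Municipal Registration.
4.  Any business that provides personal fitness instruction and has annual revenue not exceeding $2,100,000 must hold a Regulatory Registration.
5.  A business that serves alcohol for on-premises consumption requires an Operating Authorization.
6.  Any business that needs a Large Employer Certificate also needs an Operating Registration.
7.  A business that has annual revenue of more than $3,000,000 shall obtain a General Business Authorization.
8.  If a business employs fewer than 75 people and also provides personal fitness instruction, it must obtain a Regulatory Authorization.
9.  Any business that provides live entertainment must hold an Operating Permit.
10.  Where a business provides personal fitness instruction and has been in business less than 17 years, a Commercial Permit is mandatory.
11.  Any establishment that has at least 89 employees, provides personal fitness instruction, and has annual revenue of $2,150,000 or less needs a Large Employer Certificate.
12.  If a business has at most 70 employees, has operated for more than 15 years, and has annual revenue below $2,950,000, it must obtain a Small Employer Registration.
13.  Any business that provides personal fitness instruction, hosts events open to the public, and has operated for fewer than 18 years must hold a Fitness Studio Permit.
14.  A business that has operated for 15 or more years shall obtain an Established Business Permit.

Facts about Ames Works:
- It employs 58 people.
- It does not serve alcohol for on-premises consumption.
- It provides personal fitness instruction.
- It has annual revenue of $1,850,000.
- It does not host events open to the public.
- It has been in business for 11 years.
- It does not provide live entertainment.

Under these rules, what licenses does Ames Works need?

1. years in business 11 > 9 → Standard Permit not required.
2. Operating Permit is not required → no effect.
3. provides personal fitness instruction → Municipal Registration required.
4. provides personal fitness instruction; revenue $1,850,000 ≤ $2,100,000 → Regulatory Registration required.
5. does not serve alcohol for on-premises consumption → Operating Authorization not required.
6. Large Employer Certificate is not required → no effect.
7. revenue $1,850,000 ≤ $3,000,000 → General Business Authorization not required.
8. employees 58 < 75; provides personal fitness instruction → Regulatory Authorization required.
9. does not provide live entertainment → Operating Permit not required.
10. provides personal fitness instruction; years in business 11 < 17 → Commercial Permit required.
11. employees 58 < 89; provides personal fitness instruction; revenue $1,850,000 ≤ $2,150,000 → Large Employer Certificate not required.
12. employees 58 ≤ 70; years in business 11 ≤ 15; revenue $1,850,000 < $2,950,000 → Small Employer Registration not required.
13. provides personal fitness instruction; does not host events open to the public; years in business 11 < 18 → Fitness Studio Permit not required.
14. years in business 11 < 15 → Established Business Permit not required.

Commercial Permit, Municipal Registration, Regulatory Authorization, Regulatory Registration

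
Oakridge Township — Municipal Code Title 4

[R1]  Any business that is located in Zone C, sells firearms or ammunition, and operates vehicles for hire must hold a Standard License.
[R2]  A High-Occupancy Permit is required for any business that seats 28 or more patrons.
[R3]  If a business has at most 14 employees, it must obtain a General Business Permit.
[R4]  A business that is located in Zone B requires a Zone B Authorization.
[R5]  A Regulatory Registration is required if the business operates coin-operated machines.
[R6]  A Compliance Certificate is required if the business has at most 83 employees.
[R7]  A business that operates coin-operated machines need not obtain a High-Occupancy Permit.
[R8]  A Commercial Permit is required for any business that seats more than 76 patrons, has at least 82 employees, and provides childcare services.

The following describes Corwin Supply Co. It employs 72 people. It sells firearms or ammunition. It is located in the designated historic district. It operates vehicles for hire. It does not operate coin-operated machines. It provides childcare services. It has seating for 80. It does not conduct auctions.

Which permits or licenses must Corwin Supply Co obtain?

[R1] is located in the designated historic district (not: is located in Zone C); sells firearms or ammunition; operates vehicles for hire → Standard License not required.
[R2] seating 80 ≥ 28 → High-Occupancy Permit required.
[R3] employees 72 > 14 → General Business Permit not required.
[R4] is located in the designated historic district (not: is located in Zone B) → Zone B Authorization not required.
[R5] does not operate coin-operated machines → Regulatory Registration not required.
[R6] employees 72 ≤ 83 → Compliance Certificate required.
[R7] does not operate coin-operated machines → High-Occupancy Permit exemption does not apply.
[R8] seating 80 > 76; employees 72 < 82; provides childcare services → Commercial Permit not required.

Compliance Certificate, High-Occupancy Permit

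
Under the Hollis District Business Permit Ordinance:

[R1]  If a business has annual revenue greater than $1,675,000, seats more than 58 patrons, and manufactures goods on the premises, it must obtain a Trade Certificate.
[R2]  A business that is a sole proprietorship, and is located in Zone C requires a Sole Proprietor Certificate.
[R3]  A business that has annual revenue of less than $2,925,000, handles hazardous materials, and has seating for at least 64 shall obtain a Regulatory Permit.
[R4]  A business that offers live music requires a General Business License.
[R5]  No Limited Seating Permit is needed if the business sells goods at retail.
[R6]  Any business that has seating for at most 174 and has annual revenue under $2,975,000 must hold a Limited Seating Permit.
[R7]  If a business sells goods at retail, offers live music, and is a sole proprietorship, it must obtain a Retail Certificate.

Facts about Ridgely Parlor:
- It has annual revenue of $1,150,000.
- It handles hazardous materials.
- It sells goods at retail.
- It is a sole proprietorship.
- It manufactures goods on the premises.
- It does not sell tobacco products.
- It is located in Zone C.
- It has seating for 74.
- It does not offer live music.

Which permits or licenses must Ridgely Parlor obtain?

[R1] revenue $1,150,000 ≤ $1,675,000; seating 74 > 58; manufactures goods on the premises → Trade Certificate not required.
[R2] is a sole proprietorship; is located in Zone C → Sole Proprietor Certificate required.
[R3] revenue $1,150,000 < $2,925,000; handles hazardous materials; seating 74 ≥ 64 → Regulatory Permit required.
[R4] does not offer live music → General Business License not required.
[R5] sells goods at retail → exempt from Limited Seating Permit.
[R6] seating 74 ≤ 174; revenue $1,150,000 < $2,975,000 → Limited Seating Permit required.
[R7] sells goods at retail; does not offer live music; is a sole proprietorship → Retail Certificate not required.

Regulatory Permit, Sole Proprietor Certificate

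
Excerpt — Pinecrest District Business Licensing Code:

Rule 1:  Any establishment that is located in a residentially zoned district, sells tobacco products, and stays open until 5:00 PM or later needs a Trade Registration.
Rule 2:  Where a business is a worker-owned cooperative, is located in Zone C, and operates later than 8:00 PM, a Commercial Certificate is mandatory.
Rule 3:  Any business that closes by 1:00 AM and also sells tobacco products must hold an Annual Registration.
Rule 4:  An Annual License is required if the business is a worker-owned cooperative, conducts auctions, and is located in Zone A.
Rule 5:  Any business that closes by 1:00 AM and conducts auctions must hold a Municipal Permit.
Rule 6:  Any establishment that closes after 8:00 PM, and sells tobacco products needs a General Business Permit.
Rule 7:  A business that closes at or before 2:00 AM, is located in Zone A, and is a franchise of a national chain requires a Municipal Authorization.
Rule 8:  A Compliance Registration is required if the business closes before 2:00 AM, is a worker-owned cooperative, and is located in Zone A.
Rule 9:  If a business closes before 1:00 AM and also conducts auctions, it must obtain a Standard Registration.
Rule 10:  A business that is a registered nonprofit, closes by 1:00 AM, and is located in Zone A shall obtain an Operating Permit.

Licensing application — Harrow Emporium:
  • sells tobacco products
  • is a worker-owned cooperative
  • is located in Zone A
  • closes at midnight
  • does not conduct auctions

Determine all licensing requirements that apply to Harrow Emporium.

Rule 1: is located in Zone A (not: is located in a residentially zoned district); sells tobacco products; closes midnight, after 5:00 PM → Trade Registration not required.
Rule 2: is a worker-owned cooperative; is located in Zone A (not: is located in Zone C); closes midnight, after 8:00 PM → Commercial Certificate not required.
Rule 3: closes midnight, at/before 1:00 AM; sells tobacco products → Annual Registration required.
Rule 4: is a worker-owned cooperative; does not conduct auctions; is located in Zone A → Annual License not required.
Rule 5: closes midnight, at/before 1:00 AM; does not conduct auctions → Municipal Permit not required.
Rule 6: closes midnight, after 8:00 PM; sells tobacco products → General Business Permit required.
Rule 7: closes midnight, at/before 2:00 AM; is located in Zone A; is a worker-owned cooperative (not: is a franchise of a national chain) → Municipal Authorization not required.
Rule 8: closes midnight, at/before 2:00 AM; is a worker-owned cooperative; is located in Zone A → Compliance Registration required.
Rule 9: closes midnight, at/before 1:00 AM; does not conduct auctions → Standard Registration not required.
Rule 10: is a worker-owned cooperative (not: is a registered nonprofit); closes midnight, at/before 1:00 AM; is located in Zone A → Operating Permit not required.

Annual Registration, Compliance Registration, General Business Permit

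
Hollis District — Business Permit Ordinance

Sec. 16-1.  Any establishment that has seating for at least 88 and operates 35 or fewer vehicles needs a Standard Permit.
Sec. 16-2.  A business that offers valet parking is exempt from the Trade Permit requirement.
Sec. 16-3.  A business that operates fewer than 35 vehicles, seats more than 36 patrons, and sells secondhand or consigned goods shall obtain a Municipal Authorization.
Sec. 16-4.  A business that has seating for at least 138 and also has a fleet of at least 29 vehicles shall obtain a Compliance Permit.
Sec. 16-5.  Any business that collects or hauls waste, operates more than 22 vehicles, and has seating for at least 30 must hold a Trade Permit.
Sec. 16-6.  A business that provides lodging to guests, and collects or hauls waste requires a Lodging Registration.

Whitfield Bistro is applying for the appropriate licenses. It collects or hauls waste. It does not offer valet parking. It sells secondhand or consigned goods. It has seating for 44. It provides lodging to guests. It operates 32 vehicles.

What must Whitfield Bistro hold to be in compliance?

Lodging Registration, Municipal Authorization, Trade Permit

Sec. 16-1. seating 44 < 88; vehicles 32 ≤ 35 → Standard Permit not required.
Sec. 16-2. does not offer valet parking → Trade Permit exemption does not apply.
Sec. 16-3. vehicles 32 < 35; seating 44 > 36; sells secondhand or consigned goods → Municipal Authorization required.
Sec. 16-4. seating 44 < 138; vehicles 32 ≥ 29 → Compliance Permit not required.
Sec. 16-5. collects or hauls waste; vehicles 32 > 22; seating 44 ≥ 30 → Trade Permit required.
Sec. 16-6. provides lodging to guests; collects or hauls waste → Lodging Registration required.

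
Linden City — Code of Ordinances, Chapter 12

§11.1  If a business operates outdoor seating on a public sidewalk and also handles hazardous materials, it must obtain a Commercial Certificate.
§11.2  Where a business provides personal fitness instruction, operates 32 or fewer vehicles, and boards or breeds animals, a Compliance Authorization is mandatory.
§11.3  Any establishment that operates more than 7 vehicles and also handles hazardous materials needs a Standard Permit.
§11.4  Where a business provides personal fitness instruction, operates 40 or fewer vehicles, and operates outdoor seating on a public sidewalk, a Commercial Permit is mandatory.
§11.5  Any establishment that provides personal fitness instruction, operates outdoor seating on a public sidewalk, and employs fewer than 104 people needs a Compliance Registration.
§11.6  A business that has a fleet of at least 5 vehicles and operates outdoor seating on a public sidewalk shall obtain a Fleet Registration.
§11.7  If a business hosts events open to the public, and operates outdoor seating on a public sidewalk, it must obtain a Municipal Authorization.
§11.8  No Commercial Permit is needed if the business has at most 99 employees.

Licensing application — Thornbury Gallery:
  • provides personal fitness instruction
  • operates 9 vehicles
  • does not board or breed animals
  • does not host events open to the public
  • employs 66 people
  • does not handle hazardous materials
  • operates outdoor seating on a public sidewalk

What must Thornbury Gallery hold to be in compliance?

Compliance Registration, Fleet Registration

§11.1 operates outdoor seating on a public sidewalk; does not handle hazardous materials → Commercial Certificate not required.
§11.2 provides personal fitness instruction; vehicles 9 ≤ 32; does not board or breed animals → Compliance Authorization not required.
§11.3 vehicles 9 > 7; does not handle hazardous materials → Standard Permit not required.
§11.4 provides personal fitness instruction; vehicles 9 ≤ 40; operates outdoor seating on a public sidewalk → Commercial Permit required.
§11.5 provides personal fitness instruction; operates outdoor seating on a public sidewalk; employees 66 < 104 → Compliance Registration required.
§11.6 vehicles 9 ≥ 5; operates outdoor seating on a public sidewalk → Fleet Registration required.
§11.7 does not host events open to the public; operates outdoor seating on a public sidewalk → Municipal Authorization not required.
§11.8 employees 66 ≤ 99 → exempt from Commercial Permit.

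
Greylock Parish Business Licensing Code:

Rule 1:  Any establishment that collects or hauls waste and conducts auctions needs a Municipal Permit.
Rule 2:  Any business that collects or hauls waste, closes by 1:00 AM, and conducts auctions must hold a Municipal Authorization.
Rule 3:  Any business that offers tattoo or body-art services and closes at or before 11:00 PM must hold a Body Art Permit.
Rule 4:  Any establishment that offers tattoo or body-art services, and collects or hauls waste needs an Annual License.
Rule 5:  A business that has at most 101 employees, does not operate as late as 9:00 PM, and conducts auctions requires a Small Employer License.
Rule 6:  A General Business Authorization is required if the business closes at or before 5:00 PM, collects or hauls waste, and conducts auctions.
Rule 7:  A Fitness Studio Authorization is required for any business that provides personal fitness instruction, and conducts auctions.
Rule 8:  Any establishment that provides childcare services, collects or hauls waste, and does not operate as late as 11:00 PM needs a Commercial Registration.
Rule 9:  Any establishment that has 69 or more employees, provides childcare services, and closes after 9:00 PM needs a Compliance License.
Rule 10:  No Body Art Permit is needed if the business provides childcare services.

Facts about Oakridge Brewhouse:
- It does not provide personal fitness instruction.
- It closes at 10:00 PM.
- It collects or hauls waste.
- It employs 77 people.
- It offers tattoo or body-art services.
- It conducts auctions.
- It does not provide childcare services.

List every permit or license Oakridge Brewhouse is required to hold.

Annual License, Body Art Permit, Municipal Authorization, Municipal Permit

Rule 1: collects or hauls waste; conducts auctions → Municipal Permit required.
Rule 2: collects or hauls waste; closes 10:00 PM, at/before 1:00 AM; conducts auctions → Municipal Authorization required.
Rule 3: offers tattoo or body-art services; closes 10:00 PM, at/before 11:00 PM → Body Art Permit required.
Rule 4: offers tattoo or body-art services; collects or hauls waste → Annual License required.
Rule 5: employees 77 ≤ 101; closes 10:00 PM, after 9:00 PM; conducts auctions → Small Employer License not required.
Rule 6: closes 10:00 PM, after 5:00 PM; collects or hauls waste; conducts auctions → General Business Authorization not required.
Rule 7: does not provide personal fitness instruction; conducts auctions → Fitness Studio Authorization not required.
Rule 8: does not provide childcare services; collects or hauls waste; closes 10:00 PM, at/before 11:00 PM → Commercial Registration not required.
Rule 9: employees 77 ≥ 69; does not provide childcare services; closes 10:00 PM, after 9:00 PM → Compliance License not required.
Rule 10: does not provide childcare services → Body Art Permit exemption does not apply.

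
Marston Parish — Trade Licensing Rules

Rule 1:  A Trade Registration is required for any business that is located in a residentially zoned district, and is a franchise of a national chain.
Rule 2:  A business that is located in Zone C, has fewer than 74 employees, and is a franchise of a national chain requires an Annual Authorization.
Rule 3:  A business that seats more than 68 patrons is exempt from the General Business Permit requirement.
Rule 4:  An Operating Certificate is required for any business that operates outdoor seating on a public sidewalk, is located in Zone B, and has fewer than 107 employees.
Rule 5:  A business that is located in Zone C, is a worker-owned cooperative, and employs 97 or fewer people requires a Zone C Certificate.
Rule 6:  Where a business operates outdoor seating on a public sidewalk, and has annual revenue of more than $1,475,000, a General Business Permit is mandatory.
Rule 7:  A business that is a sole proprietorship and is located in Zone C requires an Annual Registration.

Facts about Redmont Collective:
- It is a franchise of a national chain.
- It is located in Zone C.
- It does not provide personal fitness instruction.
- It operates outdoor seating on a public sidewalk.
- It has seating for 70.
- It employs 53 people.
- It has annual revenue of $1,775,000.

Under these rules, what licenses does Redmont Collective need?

Annual Authorization

Rule 1: is located in Zone C (not: is located in a residentially zoned district); is a franchise of a national chain → Trade Registration not required.
Rule 2: is located in Zone C; employees 53 < 74; is a franchise of a national chain → Annual Authorization required.
Rule 3: seating 70 > 68 → exempt from General Business Permit.
Rule 4: operates outdoor seating on a public sidewalk; is located in Zone C (not: is located in Zone B); employees 53 < 107 → Operating Certificate not required.
Rule 5: is located in Zone C; is a franchise of a national chain (not: is a worker-owned cooperative); employees 53 ≤ 97 → Zone C Certificate not required.
Rule 6: operates outdoor seating on a public sidewalk; revenue $1,775,000 > $1,475,000 → General Business Permit required.
Rule 7: is a franchise of a national chain (not: is a sole proprietorship); is located in Zone C → Annual Registration not required.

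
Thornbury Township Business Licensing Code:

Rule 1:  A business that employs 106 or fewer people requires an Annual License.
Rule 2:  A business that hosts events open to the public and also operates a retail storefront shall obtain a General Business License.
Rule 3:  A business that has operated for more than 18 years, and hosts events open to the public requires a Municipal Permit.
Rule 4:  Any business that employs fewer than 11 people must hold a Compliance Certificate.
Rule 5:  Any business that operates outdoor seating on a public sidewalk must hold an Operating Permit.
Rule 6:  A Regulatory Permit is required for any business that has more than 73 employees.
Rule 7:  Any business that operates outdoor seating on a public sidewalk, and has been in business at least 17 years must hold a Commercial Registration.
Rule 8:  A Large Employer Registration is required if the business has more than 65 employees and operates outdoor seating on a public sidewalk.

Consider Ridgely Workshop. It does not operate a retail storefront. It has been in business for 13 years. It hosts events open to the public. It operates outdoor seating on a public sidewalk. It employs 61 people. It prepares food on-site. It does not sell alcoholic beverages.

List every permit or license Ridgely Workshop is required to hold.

Rule 1: employees 61 ≤ 106 → Annual License required.
Rule 2: hosts events open to the public; does not operate a retail storefront → General Business License not required.
Rule 3: years in business 13 ≤ 18; hosts events open to the public → Municipal Permit not required.
Rule 4: employees 61 ≥ 11 → Compliance Certificate not required.
Rule 5: operates outdoor seating on a public sidewalk → Operating Permit required.
Rule 6: employees 61 ≤ 73 → Regulatory Permit not required.
Rule 7: operates outdoor seating on a public sidewalk; years in business 13 < 17 → Commercial Registration not required.
Rule 8: employees 61 ≤ 65; operates outdoor seating on a public sidewalk → Large Employer Registration not required.

Annual License, Operating Permit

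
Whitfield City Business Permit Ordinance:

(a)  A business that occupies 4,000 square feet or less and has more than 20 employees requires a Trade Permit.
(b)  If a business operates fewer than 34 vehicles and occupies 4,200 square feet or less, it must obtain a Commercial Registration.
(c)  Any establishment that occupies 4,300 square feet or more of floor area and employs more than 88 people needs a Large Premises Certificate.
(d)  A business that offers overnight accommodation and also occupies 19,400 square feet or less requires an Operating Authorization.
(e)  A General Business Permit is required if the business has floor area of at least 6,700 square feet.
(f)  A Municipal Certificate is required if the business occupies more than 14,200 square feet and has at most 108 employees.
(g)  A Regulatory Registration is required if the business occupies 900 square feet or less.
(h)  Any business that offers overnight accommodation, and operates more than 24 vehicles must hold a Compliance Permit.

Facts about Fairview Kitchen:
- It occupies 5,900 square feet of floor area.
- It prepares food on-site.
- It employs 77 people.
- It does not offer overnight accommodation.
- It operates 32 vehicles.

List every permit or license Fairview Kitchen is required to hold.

None

(a) floor area 5,900 square feet > 4,000 square feet; employees 77 > 20 → Trade Permit not required.
(b) vehicles 32 < 34; floor area 5,900 square feet > 4,200 square feet → Commercial Registration not required.
(c) floor area 5,900 square feet ≥ 4,300 square feet; employees 77 ≤ 88 → Large Premises Certificate not required.
(d) does not offer overnight accommodation; floor area 5,900 square feet ≤ 19,400 square feet → Operating Authorization not required.
(e) floor area 5,900 square feet < 6,700 square feet → General Business Permit not required.
(f) floor area 5,900 square feet ≤ 14,200 square feet; employees 77 ≤ 108 → Municipal Certificate not required.
(g) floor area 5,900 square feet > 900 square feet → Regulatory Registration not required.
(h) does not offer overnight accommodation; vehicles 32 > 24 → Compliance Permit not required.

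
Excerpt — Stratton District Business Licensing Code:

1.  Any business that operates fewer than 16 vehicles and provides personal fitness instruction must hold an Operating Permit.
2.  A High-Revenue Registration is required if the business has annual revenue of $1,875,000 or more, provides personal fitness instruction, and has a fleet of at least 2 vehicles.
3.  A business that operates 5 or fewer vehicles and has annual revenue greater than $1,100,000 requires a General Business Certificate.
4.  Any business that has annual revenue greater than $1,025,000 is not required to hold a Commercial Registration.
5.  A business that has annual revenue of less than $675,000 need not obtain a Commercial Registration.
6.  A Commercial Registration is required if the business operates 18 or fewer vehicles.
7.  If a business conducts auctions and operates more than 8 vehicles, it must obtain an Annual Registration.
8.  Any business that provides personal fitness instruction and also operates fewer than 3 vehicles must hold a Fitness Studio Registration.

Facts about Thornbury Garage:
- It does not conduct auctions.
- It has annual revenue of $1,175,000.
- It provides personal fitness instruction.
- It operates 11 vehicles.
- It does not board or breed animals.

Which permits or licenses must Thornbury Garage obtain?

1. vehicles 11 < 16; provides personal fitness instruction → Operating Permit required.
2. revenue $1,175,000 < $1,875,000; provides personal fitness instruction; vehicles 11 ≥ 2 → High-Revenue Registration not required.
3. vehicles 11 > 5; revenue $1,175,000 > $1,100,000 → General Business Certificate not required.
4. revenue $1,175,000 > $1,025,000 → exempt from Commercial Registration.
5. revenue $1,175,000 ≥ $675,000 → Commercial Registration exemption does not apply.
6. vehicles 11 ≤ 18 → Commercial Registration required.
7. does not conduct auctions; vehicles 11 > 8 → Annual Registration not required.
8. provides personal fitness instruction; vehicles 11 ≥ 3 → Fitness Studio Registration not required.

Operating Permit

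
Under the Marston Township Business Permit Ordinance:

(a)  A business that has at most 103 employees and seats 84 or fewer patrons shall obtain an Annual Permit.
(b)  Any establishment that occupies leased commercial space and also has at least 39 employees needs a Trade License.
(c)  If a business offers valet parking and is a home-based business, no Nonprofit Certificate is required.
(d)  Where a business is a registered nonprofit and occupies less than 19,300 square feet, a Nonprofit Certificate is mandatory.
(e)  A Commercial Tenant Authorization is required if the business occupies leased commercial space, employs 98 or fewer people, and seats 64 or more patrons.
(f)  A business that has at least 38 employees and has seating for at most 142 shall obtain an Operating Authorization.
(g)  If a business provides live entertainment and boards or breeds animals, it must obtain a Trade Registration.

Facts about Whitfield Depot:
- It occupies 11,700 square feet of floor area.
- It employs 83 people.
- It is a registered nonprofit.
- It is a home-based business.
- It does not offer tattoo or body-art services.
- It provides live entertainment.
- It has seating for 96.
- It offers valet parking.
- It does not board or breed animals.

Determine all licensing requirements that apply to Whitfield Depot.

(a) employees 83 ≤ 103; seating 96 > 84 → Annual Permit not required.
(b) is a home-based business (not: occupies leased commercial space); employees 83 ≥ 39 → Trade License not required.
(c) offers valet parking; is a home-based business → exempt from Nonprofit Certificate.
(d) is a registered nonprofit; floor area 11,700 square feet < 19,300 square feet → Nonprofit Certificate required.
(e) is a home-based business (not: occupies leased commercial space); employees 83 ≤ 98; seating 96 ≥ 64 → Commercial Tenant Authorization not required.
(f) employees 83 ≥ 38; seating 96 ≤ 142 → Operating Authorization required.
(g) provides live entertainment; does not board or breed animals → Trade Registration not required.

Operating Authorization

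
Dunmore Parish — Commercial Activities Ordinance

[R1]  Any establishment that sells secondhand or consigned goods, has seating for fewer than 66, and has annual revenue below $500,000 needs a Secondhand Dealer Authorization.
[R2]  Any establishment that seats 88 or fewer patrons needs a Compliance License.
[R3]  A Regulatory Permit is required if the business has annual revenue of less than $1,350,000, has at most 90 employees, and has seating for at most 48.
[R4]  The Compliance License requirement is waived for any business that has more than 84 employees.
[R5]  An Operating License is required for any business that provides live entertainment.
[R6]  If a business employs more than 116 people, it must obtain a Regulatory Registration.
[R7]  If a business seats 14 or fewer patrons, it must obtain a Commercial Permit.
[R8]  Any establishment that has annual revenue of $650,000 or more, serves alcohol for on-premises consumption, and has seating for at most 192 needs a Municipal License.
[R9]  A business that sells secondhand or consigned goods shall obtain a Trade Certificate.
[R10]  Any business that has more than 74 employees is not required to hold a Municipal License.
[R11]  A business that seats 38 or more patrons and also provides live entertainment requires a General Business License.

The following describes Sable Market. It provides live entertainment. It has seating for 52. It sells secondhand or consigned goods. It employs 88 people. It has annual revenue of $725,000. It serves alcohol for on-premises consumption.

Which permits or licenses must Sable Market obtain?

General Business License, Operating License, Trade Certificate

[R1] sells secondhand or consigned goods; seating 52 < 66; revenue $725,000 ≥ $500,000 → Secondhand Dealer Authorization not required.
[R2] seating 52 ≤ 88 → Compliance License required.
[R3] revenue $725,000 < $1,350,000; employees 88 ≤ 90; seating 52 > 48 → Regulatory Permit not required.
[R4] employees 88 > 84 → exempt from Compliance License.
[R5] provides live entertainment → Operating License required.
[R6] employees 88 ≤ 116 → Regulatory Registration not required.
[R7] seating 52 > 14 → Commercial Permit not required.
[R8] revenue $725,000 ≥ $650,000; serves alcohol for on-premises consumption; seating 52 ≤ 192 → Municipal License required.
[R9] sells secondhand or consigned goods → Trade Certificate required.
[R10] employees 88 > 74 → exempt from Municipal License.
[R11] seating 52 ≥ 38; provides live entertainment → General Business License required.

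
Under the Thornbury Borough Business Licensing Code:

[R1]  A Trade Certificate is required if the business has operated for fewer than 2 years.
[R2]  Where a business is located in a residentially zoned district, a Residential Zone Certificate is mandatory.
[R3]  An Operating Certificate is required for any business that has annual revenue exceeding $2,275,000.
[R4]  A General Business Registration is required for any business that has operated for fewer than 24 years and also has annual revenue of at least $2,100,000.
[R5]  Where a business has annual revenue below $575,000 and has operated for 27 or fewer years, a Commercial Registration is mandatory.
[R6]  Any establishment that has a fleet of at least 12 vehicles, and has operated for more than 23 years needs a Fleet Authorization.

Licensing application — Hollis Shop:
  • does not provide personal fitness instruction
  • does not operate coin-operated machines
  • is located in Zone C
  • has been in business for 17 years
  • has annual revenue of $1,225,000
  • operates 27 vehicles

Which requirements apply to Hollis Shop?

None

[R1] years in business 17 ≥ 2 → Trade Certificate not required.
[R2] is located in Zone C (not: is located in a residentially zoned district) → Residential Zone Certificate not required.
[R3] revenue $1,225,000 ≤ $2,275,000 → Operating Certificate not required.
[R4] years in business 17 < 24; revenue $1,225,000 < $2,100,000 → General Business Registration not required.
[R5] revenue $1,225,000 ≥ $575,000; years in business 17 ≤ 27 → Commercial Registration not required.
[R6] vehicles 27 ≥ 12; years in business 17 ≤ 23 → Fleet Authorization not required.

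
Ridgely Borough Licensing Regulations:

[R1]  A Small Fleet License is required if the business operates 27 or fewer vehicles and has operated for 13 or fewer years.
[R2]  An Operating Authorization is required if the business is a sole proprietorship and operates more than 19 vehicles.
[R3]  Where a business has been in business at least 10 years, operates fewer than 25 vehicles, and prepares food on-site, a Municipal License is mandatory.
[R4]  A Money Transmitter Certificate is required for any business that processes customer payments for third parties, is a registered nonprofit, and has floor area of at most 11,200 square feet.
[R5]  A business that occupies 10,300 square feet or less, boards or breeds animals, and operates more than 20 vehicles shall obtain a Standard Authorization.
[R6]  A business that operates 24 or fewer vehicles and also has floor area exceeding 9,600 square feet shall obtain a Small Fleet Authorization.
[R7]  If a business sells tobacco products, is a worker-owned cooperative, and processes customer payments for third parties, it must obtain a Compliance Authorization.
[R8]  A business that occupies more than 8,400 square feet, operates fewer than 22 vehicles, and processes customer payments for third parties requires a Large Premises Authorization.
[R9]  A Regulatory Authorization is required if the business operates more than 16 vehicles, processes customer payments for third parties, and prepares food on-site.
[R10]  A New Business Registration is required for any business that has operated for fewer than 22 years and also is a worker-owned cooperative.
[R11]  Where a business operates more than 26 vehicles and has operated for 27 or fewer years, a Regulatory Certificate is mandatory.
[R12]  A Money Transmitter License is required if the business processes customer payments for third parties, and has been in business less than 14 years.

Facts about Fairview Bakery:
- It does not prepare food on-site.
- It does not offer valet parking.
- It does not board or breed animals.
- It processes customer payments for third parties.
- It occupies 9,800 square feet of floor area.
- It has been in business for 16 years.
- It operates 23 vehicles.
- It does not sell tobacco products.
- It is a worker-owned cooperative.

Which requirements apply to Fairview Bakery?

[R1] vehicles 23 ≤ 27; years in business 16 > 13 → Small Fleet License not required.
[R2] is a worker-owned cooperative (not: is a sole proprietorship); vehicles 23 > 19 → Operating Authorization not required.
[R3] years in business 16 ≥ 10; vehicles 23 < 25; does not prepare food on-site → Municipal License not required.
[R4] processes customer payments for third parties; is a worker-owned cooperative (not: is a registered nonprofit); floor area 9,800 square feet ≤ 11,200 square feet → Money Transmitter Certificate not required.
[R5] floor area 9,800 square feet ≤ 10,300 square feet; does not board or breed animals; vehicles 23 > 20 → Standard Authorization not required.
[R6] vehicles 23 ≤ 24; floor area 9,800 square feet > 9,600 square feet → Small Fleet Authorization required.
[R7] does not sell tobacco products; is a worker-owned cooperative; processes customer payments for third parties → Compliance Authorization not required.
[R8] floor area 9,800 square feet > 8,400 square feet; vehicles 23 ≥ 22; processes customer payments for third parties → Large Premises Authorization not required.
[R9] vehicles 23 > 16; processes customer payments for third parties; does not prepare food on-site → Regulatory Authorization not required.
[R10] years in business 16 < 22; is a worker-owned cooperative → New Business Registration required.
[R11] vehicles 23 ≤ 26; years in business 16 ≤ 27 → Regulatory Certificate not required.
[R12] processes customer payments for third parties; years in business 16 ≥ 14 → Money Transmitter License not required.

New Business Registration, Small Fleet Authorization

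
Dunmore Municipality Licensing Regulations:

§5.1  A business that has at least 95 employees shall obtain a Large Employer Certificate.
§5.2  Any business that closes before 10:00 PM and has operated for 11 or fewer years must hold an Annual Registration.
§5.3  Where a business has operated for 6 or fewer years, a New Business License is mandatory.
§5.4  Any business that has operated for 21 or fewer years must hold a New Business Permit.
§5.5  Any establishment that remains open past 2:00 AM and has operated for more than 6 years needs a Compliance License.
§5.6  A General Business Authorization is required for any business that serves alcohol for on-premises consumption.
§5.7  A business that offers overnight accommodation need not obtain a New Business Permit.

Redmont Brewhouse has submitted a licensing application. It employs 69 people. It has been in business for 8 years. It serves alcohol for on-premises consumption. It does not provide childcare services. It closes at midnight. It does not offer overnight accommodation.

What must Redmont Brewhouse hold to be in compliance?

§5.1 employees 69 < 95 → Large Employer Certificate not required.
§5.2 closes midnight, after 10:00 PM; years in business 8 ≤ 11 → Annual Registration not required.
§5.3 years in business 8 > 6 → New Business License not required.
§5.4 years in business 8 ≤ 21 → New Business Permit required.
§5.5 closes midnight, at/before 2:00 AM; years in business 8 > 6 → Compliance License not required.
§5.6 serves alcohol for on-premises consumption → General Business Authorization required.
§5.7 does not offer overnight accommodation → New Business Permit exemption does not apply.

General Business Authorization, New Business Permit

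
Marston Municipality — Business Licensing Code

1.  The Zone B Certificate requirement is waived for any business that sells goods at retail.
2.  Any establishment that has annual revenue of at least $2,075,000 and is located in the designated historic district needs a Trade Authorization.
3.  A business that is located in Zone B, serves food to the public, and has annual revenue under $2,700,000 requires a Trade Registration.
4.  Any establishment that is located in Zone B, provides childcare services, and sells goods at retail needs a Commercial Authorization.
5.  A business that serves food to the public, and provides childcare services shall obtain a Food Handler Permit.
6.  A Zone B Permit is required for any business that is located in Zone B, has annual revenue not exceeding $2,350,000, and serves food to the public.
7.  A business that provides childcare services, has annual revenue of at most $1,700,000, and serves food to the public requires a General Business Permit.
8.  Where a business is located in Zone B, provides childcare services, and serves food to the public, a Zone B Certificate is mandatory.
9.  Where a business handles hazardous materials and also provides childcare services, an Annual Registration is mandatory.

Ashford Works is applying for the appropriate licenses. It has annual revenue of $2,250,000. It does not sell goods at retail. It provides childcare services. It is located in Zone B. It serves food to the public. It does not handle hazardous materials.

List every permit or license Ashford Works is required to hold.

1. does not sell goods at retail → Zone B Certificate exemption does not apply.
2. revenue $2,250,000 ≥ $2,075,000; is located in Zone B (not: is located in the designated historic district) → Trade Authorization not required.
3. is located in Zone B; serves food to the public; revenue $2,250,000 < $2,700,000 → Trade Registration required.
4. is located in Zone B; provides childcare services; does not sell goods at retail → Commercial Authorization not required.
5. serves food to the public; provides childcare services → Food Handler Permit required.
6. is located in Zone B; revenue $2,250,000 ≤ $2,350,000; serves food to the public → Zone B Permit required.
7. provides childcare services; revenue $2,250,000 > $1,700,000; serves food to the public → General Business Permit not required.
8. is located in Zone B; provides childcare services; serves food to the public → Zone B Certificate required.
9. does not handle hazardous materials; provides childcare services → Annual Registration not required.

Food Handler Permit, Trade Registration, Zone B Certificate, Zone B Permit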